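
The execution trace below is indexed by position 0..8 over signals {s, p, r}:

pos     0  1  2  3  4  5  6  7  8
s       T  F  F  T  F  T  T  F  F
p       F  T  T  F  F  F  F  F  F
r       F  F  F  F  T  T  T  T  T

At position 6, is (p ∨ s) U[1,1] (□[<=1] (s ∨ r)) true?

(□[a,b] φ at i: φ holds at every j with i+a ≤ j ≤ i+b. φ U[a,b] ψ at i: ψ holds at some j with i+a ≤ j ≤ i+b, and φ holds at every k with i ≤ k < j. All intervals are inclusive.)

Holds

Need some j in [7,7] with □[<=1] (s ∨ r), and (p ∨ s) at every k in [6,j-1].
  j=7: □[<=1] (s ∨ r) holds; (p ∨ s) holds at every k in [6,6] → satisfied.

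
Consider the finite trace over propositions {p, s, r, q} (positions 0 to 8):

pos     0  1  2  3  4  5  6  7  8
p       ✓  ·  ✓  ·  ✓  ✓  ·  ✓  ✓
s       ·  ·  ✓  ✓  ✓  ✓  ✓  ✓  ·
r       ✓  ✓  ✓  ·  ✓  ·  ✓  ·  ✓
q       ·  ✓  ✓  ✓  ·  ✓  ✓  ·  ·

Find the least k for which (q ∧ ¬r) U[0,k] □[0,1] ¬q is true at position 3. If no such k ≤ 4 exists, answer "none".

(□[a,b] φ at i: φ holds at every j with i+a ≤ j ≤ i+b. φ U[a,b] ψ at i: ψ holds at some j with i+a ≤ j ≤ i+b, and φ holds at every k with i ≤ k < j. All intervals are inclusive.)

Need earliest j ≥ 3 with □[0,1] ¬q, and (q ∧ ¬r) at every k in [3,j-1].
  j=3: rhs fails.
  j=4: rhs fails.
  j=5: rhs fails.
  j=6: rhs fails.
  j=7: rhs holds but lhs fails at k=4.
No witness within the range → none.

none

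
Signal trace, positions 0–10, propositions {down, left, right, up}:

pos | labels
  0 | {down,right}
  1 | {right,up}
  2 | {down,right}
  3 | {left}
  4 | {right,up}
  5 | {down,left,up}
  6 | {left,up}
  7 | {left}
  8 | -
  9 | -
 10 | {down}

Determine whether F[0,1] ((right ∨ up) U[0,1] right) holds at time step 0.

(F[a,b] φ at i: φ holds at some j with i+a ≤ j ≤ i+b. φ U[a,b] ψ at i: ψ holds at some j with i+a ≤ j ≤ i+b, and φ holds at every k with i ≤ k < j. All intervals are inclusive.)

Check ((right ∨ up) U[0,1] right) at each j in [0,1]:
  j=0: holds
  j=1: holds
Found at j=0 → formula holds.

True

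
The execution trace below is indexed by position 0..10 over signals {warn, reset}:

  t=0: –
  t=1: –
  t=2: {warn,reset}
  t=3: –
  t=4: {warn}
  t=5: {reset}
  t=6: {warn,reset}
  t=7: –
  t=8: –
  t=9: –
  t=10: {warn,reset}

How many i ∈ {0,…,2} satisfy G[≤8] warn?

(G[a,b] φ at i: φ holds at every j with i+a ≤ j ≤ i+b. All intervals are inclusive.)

0

Evaluate at each i in [0,2]:
  i=0: ✗ (fails at j=0)
  i=1: ✗ (fails at j=1)
  i=2: ✗ (fails at j=3)
Positions where it holds: {} → 0.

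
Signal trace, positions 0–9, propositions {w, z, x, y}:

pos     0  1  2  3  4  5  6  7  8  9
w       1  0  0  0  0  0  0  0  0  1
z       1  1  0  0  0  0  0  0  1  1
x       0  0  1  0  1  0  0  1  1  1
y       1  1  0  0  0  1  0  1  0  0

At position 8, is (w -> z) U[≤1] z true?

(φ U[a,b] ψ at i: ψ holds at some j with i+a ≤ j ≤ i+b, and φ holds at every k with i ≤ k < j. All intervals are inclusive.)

Yes

Need some j in [8,9] with z, and (w -> z) at every k in [8,j-1].
  j=8: z holds; no prefix to check → satisfied.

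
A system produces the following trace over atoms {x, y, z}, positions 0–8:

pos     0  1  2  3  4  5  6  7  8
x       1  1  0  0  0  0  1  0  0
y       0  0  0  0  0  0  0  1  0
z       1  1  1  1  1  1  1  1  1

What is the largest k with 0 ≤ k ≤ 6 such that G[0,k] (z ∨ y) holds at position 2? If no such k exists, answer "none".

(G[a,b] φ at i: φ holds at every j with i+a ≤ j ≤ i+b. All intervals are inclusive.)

6

(z ∨ y) must hold from j=2 onward; find where it first fails.
  j=2: holds
  j=3: holds
  j=4: holds
  j=5: holds
  j=6: holds
  j=7: holds
  j=8: holds
Holds through j=8; largest k = 6.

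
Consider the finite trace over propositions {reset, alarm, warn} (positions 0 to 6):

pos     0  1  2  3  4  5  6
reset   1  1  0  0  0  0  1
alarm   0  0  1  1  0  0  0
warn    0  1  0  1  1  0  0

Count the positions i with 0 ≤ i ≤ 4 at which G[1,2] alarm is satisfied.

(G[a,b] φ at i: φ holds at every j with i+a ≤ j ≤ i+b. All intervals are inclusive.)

1

Evaluate at each i in [0,4]:
  i=0: ✗ (fails at j=1)
  i=1: ✓ (all of [2,3])
  i=2: ✗ (fails at j=4)
  i=3: ✗ (fails at j=4)
  i=4: ✗ (fails at j=5)
Positions where it holds: {1} → 1.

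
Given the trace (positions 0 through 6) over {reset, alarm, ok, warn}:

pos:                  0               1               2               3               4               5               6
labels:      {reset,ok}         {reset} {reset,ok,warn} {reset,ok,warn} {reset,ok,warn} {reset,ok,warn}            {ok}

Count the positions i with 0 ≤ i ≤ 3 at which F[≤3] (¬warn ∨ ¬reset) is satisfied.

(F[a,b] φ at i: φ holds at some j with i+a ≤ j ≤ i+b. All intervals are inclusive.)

3

Evaluate at each i in [0,3]:
  i=0: ✓ (witness j=0)
  i=1: ✓ (witness j=1)
  i=2: ✗ (none in [2,5])
  i=3: ✓ (witness j=6)
Positions where it holds: {0, 1, 3} → 3.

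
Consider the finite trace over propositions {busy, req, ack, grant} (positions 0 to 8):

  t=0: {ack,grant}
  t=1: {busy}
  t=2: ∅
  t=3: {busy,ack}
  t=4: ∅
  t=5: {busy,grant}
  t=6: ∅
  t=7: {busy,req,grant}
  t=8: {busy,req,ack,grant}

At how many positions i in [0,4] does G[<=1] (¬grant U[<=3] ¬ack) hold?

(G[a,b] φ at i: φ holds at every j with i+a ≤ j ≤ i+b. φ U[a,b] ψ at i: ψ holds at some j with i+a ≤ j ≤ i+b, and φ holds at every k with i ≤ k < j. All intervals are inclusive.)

4

Evaluate at each i in [0,4]:
  i=0: ✗ (fails at j=0)
  i=1: ✓ (all of [1,2])
  i=2: ✓ (all of [2,3])
  i=3: ✓ (all of [3,4])
  i=4: ✓ (all of [4,5])
Positions where it holds: {1, 2, 3, 4} → 4.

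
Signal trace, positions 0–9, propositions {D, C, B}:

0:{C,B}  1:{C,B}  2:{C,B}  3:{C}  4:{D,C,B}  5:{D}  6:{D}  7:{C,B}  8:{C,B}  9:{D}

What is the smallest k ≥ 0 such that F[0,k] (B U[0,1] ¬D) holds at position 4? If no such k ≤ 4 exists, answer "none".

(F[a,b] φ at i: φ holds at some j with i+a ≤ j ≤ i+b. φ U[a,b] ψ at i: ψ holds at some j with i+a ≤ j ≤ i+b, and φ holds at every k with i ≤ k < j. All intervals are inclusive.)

Scan j = 4,5,… for (B U[0,1] ¬D):
  j=4: fails
  j=5: fails
  j=6: fails
  j=7: holds
First hit at j=7, so smallest k = 7-4 = 3.

3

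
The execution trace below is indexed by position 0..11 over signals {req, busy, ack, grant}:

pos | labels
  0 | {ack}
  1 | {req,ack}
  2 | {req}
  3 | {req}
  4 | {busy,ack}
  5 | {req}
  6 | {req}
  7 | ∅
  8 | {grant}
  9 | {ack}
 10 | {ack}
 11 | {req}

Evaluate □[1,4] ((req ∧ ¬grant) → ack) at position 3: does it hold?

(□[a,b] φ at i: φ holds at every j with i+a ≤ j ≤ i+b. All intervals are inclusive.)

Check ((req ∧ ¬grant) → ack) at every j in [4,7]:
  j=4: antecedent false → ✓
  j=5: antecedent true; consequent false → ✗
  j=6: antecedent true; consequent false → ✗
  j=7: antecedent false → ✓
Fails at j=5 → formula fails.

Does not hold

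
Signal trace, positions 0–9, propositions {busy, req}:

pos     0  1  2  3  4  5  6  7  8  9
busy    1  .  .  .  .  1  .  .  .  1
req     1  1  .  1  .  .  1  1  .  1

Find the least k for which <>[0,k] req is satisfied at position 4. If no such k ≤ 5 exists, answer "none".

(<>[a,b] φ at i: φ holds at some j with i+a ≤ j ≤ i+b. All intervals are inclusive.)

2

Scan j = 4,5,… for req:
  j=4: fails
  j=5: fails
  j=6: holds
First hit at j=6, so smallest k = 6-4 = 2.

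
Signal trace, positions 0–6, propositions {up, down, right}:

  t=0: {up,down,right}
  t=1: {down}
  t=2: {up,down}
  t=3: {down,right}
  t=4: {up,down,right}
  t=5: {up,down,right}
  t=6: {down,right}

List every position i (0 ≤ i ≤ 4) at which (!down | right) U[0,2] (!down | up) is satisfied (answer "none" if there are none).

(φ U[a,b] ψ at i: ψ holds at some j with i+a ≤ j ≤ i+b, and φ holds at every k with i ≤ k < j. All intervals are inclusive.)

0, 2, 3, 4

Evaluate at each i in [0,4]:
  i=0: ✓ (rhs at j=0)
  i=1: ✗ (lhs fails at k=1 before rhs at j=2)
  i=2: ✓ (rhs at j=2)
  i=3: ✓ (rhs at j=4; lhs holds on [3,3])
  i=4: ✓ (rhs at j=4)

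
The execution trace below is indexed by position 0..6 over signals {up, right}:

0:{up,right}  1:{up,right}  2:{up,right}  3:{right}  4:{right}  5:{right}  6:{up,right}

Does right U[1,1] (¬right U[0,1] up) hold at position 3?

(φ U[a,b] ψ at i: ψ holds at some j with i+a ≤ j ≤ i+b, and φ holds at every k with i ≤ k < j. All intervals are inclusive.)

No

Need some j in [4,4] with (¬right U[0,1] up), and right at every k in [3,j-1].
  j=4: (¬right U[0,1] up) — fails.
No j in the window works → until fails.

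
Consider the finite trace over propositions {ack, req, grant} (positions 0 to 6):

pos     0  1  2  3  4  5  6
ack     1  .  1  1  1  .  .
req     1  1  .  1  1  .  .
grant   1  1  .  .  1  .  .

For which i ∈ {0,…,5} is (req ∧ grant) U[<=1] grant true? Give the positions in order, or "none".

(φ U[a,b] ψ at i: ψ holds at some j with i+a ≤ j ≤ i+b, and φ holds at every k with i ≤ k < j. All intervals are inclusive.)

Evaluate at each i in [0,5]:
  i=0: ✓ (rhs at j=0)
  i=1: ✓ (rhs at j=1)
  i=2: ✗ (no rhs in [2,3])
  i=3: ✗ (lhs fails at k=3 before rhs at j=4)
  i=4: ✓ (rhs at j=4)
  i=5: ✗ (no rhs in [5,6])

0, 1, 4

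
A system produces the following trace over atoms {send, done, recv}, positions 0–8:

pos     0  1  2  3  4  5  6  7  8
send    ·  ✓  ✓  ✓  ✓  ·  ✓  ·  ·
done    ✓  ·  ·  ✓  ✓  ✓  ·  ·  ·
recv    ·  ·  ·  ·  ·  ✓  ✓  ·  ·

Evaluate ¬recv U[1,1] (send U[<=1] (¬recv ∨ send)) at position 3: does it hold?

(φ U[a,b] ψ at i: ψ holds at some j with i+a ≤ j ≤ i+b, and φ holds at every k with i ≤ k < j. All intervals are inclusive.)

True

Need some j in [4,4] with (send U[<=1] (¬recv ∨ send)), and ¬recv at every k in [3,j-1].
  j=4: (send U[<=1] (¬recv ∨ send)) holds; ¬recv holds at every k in [3,3] → satisfied.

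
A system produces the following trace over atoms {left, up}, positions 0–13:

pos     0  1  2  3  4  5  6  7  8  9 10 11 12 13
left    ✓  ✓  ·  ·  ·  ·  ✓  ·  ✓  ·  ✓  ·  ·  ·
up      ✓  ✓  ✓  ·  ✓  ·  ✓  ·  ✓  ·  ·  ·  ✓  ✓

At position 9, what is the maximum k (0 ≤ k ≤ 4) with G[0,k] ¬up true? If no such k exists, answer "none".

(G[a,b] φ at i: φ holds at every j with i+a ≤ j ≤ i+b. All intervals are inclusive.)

2

¬up must hold from j=9 onward; find where it first fails.
  j=9: holds
  j=10: holds
  j=11: holds
  j=12: fails
Holds on [9,11], so largest k = 2.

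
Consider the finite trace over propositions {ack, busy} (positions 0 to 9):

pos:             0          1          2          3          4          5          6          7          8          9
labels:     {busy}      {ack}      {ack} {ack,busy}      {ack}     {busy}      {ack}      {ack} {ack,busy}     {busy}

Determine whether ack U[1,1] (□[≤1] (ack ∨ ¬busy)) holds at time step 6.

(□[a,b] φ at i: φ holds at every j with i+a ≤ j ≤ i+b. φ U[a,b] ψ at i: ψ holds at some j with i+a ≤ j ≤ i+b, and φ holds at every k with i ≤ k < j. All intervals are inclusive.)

True

Need some j in [7,7] with □[≤1] (ack ∨ ¬busy), and ack at every k in [6,j-1].
  j=7: □[≤1] (ack ∨ ¬busy) holds; ack holds at every k in [6,6] → satisfied.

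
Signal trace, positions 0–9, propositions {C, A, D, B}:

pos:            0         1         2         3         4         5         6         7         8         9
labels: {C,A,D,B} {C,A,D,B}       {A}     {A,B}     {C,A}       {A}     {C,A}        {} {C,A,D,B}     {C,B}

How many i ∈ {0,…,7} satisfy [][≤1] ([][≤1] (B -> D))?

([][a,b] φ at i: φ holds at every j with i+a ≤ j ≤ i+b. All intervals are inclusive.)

Evaluate at each i in [0,7]:
  i=0: ✓ (all of [0,1])
  i=1: ✗ (fails at j=2)
  i=2: ✗ (fails at j=2)
  i=3: ✗ (fails at j=3)
  i=4: ✓ (all of [4,5])
  i=5: ✓ (all of [5,6])
  i=6: ✓ (all of [6,7])
  i=7: ✗ (fails at j=8)
Positions where it holds: {0, 4, 5, 6} → 4.

4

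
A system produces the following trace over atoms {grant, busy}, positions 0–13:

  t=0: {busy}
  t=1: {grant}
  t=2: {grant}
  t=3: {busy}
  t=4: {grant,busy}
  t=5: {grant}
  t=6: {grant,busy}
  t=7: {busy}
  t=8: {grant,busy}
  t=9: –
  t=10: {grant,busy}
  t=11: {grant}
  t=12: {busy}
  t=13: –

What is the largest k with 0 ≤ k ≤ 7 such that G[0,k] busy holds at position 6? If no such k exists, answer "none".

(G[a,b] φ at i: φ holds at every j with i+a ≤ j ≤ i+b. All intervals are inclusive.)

2

busy must hold from j=6 onward; find where it first fails.
  j=6: holds
  j=7: holds
  j=8: holds
  j=9: fails
Holds on [6,8], so largest k = 2.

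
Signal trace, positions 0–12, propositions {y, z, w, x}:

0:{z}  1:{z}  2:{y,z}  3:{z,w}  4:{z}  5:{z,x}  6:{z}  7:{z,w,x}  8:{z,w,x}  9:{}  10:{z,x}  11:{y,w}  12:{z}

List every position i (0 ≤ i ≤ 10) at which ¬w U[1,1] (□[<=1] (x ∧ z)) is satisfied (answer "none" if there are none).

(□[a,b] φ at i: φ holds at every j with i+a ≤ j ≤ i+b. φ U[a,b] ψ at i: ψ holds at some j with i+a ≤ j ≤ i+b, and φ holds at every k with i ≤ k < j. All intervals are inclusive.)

6

Evaluate at each i in [0,10]:
  i=0: ✗ (no rhs in [1,1])
  i=1: ✗ (no rhs in [2,2])
  i=2: ✗ (no rhs in [3,3])
  i=3: ✗ (no rhs in [4,4])
  i=4: ✗ (no rhs in [5,5])
  i=5: ✗ (no rhs in [6,6])
  i=6: ✓ (rhs at j=7; lhs holds on [6,6])
  i=7: ✗ (no rhs in [8,8])
  i=8: ✗ (no rhs in [9,9])
  i=9: ✗ (no rhs in [10,10])
  i=10: ✗ (no rhs in [11,11])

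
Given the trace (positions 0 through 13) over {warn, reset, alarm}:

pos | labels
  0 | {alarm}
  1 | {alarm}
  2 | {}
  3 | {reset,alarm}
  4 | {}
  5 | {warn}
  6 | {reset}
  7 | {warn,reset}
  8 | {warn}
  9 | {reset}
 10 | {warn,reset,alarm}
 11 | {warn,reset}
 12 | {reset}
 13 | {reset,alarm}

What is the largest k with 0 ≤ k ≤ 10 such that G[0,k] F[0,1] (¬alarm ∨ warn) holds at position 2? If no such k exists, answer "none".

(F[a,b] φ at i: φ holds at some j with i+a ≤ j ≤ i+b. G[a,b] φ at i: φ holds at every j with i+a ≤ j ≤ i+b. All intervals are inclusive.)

10

F[0,1] (¬alarm ∨ warn) must hold from j=2 onward; find where it first fails.
  j=2: holds
  j=3: holds
  j=4: holds
  j=5: holds
  j=6: holds
  j=7: holds
  j=8: holds
  j=9: holds
  j=10: holds
  j=11: holds
  j=12: holds
Holds through j=12; largest k = 10.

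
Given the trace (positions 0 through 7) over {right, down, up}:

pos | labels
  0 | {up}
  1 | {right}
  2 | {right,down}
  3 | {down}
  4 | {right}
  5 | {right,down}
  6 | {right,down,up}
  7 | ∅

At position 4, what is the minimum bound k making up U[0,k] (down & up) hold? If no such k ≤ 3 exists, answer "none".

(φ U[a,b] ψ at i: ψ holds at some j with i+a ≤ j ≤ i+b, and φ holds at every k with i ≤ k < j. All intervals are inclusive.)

Need earliest j ≥ 4 with (down & up), and up at every k in [4,j-1].
  j=4: rhs fails.
  j=5: rhs fails.
  j=6: rhs holds but lhs fails at k=4.
  j=7: rhs fails.
No witness within the range → none.

none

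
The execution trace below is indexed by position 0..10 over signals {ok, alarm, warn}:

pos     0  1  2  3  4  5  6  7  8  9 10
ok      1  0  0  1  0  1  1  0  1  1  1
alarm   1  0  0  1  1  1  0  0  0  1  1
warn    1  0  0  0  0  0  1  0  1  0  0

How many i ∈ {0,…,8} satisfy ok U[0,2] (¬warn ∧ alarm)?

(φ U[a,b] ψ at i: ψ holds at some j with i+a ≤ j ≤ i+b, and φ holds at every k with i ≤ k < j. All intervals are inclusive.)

Evaluate at each i in [0,8]:
  i=0: ✗ (no rhs in [0,2])
  i=1: ✗ (lhs fails at k=1 before rhs at j=3)
  i=2: ✗ (lhs fails at k=2 before rhs at j=3)
  i=3: ✓ (rhs at j=3)
  i=4: ✓ (rhs at j=4)
  i=5: ✓ (rhs at j=5)
  i=6: ✗ (no rhs in [6,8])
  i=7: ✗ (lhs fails at k=7 before rhs at j=9)
  i=8: ✓ (rhs at j=9; lhs holds on [8,8])
Positions where it holds: {3, 4, 5, 8} → 4.

4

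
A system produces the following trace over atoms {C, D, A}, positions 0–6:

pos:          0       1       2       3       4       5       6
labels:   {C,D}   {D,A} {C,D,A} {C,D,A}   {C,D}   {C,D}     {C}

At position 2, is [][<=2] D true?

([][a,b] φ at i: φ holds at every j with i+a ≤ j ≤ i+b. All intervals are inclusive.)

True

Check D at every j in [2,4]:
  j=2: true
  j=3: true
  j=4: true
All positions satisfy it → formula holds.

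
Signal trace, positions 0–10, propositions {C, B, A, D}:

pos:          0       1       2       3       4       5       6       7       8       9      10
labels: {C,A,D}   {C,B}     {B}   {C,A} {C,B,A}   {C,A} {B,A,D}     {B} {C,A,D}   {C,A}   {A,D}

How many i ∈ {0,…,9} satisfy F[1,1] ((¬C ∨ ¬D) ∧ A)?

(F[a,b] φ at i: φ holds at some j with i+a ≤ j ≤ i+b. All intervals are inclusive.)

Evaluate at each i in [0,9]:
  i=0: ✗ (none in [1,1])
  i=1: ✗ (none in [2,2])
  i=2: ✓ (witness j=3)
  i=3: ✓ (witness j=4)
  i=4: ✓ (witness j=5)
  i=5: ✓ (witness j=6)
  i=6: ✗ (none in [7,7])
  i=7: ✗ (none in [8,8])
  i=8: ✓ (witness j=9)
  i=9: ✓ (witness j=10)
Positions where it holds: {2, 3, 4, 5, 8, 9} → 6.

6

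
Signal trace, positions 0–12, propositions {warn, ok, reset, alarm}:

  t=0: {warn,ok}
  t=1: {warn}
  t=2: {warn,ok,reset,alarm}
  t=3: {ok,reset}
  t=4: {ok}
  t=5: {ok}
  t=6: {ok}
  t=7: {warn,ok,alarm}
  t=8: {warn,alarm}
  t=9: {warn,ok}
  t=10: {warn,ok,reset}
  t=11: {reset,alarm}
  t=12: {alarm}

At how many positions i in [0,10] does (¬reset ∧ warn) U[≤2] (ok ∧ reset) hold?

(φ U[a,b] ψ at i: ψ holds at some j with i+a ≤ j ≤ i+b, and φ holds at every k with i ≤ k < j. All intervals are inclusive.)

Evaluate at each i in [0,10]:
  i=0: ✓ (rhs at j=2; lhs holds on [0,1])
  i=1: ✓ (rhs at j=2; lhs holds on [1,1])
  i=2: ✓ (rhs at j=2)
  i=3: ✓ (rhs at j=3)
  i=4: ✗ (no rhs in [4,6])
  i=5: ✗ (no rhs in [5,7])
  i=6: ✗ (no rhs in [6,8])
  i=7: ✗ (no rhs in [7,9])
  i=8: ✓ (rhs at j=10; lhs holds on [8,9])
  i=9: ✓ (rhs at j=10; lhs holds on [9,9])
  i=10: ✓ (rhs at j=10)
Positions where it holds: {0, 1, 2, 3, 8, 9, 10} → 7.

7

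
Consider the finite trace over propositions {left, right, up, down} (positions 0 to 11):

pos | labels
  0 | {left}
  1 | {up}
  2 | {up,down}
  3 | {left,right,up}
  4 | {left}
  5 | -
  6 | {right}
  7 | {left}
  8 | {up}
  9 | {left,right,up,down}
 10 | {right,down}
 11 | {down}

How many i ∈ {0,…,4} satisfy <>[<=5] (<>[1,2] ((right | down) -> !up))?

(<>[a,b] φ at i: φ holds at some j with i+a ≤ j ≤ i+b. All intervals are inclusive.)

5

Evaluate at each i in [0,4]:
  i=0: ✓ (witness j=0)
  i=1: ✓ (witness j=2)
  i=2: ✓ (witness j=2)
  i=3: ✓ (witness j=3)
  i=4: ✓ (witness j=4)
Positions where it holds: {0, 1, 2, 3, 4} → 5.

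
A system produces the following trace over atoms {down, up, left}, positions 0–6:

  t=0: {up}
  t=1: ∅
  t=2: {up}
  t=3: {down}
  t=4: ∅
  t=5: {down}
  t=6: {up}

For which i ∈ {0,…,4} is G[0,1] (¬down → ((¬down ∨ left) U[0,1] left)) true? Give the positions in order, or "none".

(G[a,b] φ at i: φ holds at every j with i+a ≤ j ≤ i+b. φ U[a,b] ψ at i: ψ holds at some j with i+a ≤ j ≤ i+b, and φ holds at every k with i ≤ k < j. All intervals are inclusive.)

Evaluate at each i in [0,4]:
  i=0: ✗ (fails at j=0)
  i=1: ✗ (fails at j=1)
  i=2: ✗ (fails at j=2)
  i=3: ✗ (fails at j=4)
  i=4: ✗ (fails at j=4)

none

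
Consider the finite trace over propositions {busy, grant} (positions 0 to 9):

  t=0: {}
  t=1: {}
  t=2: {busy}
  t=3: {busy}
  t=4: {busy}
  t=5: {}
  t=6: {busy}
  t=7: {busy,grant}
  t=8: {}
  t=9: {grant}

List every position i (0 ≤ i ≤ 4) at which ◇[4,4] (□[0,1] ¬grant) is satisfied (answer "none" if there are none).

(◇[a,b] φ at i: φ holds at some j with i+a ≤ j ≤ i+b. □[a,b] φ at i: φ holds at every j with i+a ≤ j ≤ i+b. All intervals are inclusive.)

Evaluate at each i in [0,4]:
  i=0: ✓ (witness j=4)
  i=1: ✓ (witness j=5)
  i=2: ✗ (none in [6,6])
  i=3: ✗ (none in [7,7])
  i=4: ✗ (none in [8,8])

0, 1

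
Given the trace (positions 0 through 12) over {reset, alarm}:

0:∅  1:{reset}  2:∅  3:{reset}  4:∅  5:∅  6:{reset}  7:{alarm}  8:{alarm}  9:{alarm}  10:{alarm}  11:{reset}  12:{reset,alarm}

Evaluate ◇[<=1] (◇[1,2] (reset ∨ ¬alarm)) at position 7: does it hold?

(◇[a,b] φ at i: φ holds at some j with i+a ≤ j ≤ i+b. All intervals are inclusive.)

Does not hold

Check ◇[1,2] (reset ∨ ¬alarm) at each j in [7,8]:
  j=7: fails (none in [8,9])
  j=8: fails (none in [9,10])
No position in the window satisfies it → formula fails.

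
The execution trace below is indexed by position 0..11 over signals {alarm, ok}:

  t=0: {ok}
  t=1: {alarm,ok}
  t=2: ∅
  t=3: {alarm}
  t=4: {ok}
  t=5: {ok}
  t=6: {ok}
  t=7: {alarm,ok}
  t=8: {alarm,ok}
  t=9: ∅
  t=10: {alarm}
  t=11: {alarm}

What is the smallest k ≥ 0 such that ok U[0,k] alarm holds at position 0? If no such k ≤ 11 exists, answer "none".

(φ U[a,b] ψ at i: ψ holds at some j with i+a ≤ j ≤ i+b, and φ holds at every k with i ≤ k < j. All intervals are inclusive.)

1

Need earliest j ≥ 0 with alarm, and ok at every k in [0,j-1].
  j=0: rhs fails.
  j=1: rhs holds; lhs holds on [0,0]. k = 1.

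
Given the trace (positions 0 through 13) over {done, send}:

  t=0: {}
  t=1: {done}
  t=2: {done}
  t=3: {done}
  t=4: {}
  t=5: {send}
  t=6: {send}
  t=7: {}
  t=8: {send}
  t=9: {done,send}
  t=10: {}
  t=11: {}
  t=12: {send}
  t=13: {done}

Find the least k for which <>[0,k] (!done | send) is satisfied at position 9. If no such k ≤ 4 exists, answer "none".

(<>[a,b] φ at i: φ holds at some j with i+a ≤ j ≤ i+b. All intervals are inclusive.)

0

Scan j = 9,10,… for (!done | send):
  j=9: holds
First hit at j=9, so smallest k = 9-9 = 0.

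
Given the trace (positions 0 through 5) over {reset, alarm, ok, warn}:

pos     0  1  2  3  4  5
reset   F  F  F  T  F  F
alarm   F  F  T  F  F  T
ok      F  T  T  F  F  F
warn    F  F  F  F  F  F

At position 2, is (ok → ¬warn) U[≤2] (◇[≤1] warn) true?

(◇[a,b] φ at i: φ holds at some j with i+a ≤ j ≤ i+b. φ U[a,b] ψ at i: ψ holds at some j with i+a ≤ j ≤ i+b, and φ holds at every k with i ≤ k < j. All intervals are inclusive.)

Need some j in [2,4] with ◇[≤1] warn, and (ok → ¬warn) at every k in [2,j-1].
  j=2: ◇[≤1] warn — fails (none in [2,3]).
  j=3: ◇[≤1] warn — fails (none in [3,4]).
  j=4: ◇[≤1] warn — fails (none in [4,5]).
No j in the window works → until fails.

False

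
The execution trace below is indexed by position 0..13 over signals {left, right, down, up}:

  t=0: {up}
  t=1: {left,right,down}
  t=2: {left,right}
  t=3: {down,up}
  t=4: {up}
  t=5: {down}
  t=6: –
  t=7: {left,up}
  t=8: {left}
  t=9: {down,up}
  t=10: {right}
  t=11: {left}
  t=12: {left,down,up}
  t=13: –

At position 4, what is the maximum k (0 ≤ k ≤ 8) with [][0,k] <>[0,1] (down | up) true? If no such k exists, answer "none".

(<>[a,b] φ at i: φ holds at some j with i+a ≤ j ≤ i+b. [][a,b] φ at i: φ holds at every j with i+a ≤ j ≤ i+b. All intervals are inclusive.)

5

<>[0,1] (down | up) must hold from j=4 onward; find where it first fails.
  j=4: holds
  j=5: holds
  j=6: holds
  j=7: holds
  j=8: holds
  j=9: holds
  j=10: fails
Holds on [4,9], so largest k = 5.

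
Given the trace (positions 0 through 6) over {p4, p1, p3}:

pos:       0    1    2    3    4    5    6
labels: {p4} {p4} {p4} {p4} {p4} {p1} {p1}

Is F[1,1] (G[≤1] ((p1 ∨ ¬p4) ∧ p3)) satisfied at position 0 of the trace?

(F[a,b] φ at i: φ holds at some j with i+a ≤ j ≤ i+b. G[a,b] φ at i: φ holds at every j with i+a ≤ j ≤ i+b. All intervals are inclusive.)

Check G[≤1] ((p1 ∨ ¬p4) ∧ p3) at each j in [1,1]:
  j=1: fails at 1
No position in the window satisfies it → formula fails.

No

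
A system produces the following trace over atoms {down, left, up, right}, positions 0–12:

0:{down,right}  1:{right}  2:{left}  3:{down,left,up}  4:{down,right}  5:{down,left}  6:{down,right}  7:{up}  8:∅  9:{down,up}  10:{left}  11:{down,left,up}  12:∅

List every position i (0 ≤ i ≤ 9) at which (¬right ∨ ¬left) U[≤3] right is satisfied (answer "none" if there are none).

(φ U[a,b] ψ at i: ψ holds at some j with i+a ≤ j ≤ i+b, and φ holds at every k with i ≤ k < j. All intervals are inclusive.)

0, 1, 2, 3, 4, 5, 6

Evaluate at each i in [0,9]:
  i=0: ✓ (rhs at j=0)
  i=1: ✓ (rhs at j=1)
  i=2: ✓ (rhs at j=4; lhs holds on [2,3])
  i=3: ✓ (rhs at j=4; lhs holds on [3,3])
  i=4: ✓ (rhs at j=4)
  i=5: ✓ (rhs at j=6; lhs holds on [5,5])
  i=6: ✓ (rhs at j=6)
  i=7: ✗ (no rhs in [7,10])
  i=8: ✗ (no rhs in [8,11])
  i=9: ✗ (no rhs in [9,12])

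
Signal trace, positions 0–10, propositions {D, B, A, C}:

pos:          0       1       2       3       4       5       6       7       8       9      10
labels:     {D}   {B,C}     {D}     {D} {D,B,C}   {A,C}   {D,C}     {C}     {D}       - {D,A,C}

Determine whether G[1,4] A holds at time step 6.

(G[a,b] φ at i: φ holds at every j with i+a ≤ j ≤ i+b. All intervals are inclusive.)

Does not hold

Check A at every j in [7,10]:
  j=7: false
  j=8: false
  j=9: false
  j=10: true
Fails at j=7 → formula fails.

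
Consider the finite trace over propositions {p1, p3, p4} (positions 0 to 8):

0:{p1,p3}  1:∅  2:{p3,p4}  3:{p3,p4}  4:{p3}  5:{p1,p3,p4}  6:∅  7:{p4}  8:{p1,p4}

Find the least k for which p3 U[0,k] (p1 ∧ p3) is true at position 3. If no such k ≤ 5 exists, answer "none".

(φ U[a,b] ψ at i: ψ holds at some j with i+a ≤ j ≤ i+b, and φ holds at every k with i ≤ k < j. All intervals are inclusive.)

Need earliest j ≥ 3 with (p1 ∧ p3), and p3 at every k in [3,j-1].
  j=3: rhs fails.
  j=4: rhs fails.
  j=5: rhs holds; lhs holds on [3,4]. k = 2.

2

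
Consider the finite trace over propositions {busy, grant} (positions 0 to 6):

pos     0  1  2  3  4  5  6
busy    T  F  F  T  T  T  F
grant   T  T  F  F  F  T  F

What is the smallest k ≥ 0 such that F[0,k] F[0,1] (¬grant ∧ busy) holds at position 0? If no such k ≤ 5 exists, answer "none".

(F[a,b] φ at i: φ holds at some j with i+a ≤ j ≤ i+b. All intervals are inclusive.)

2

Scan j = 0,1,… for F[0,1] (¬grant ∧ busy):
  j=0: fails
  j=1: fails
  j=2: holds
First hit at j=2, so smallest k = 2-0 = 2.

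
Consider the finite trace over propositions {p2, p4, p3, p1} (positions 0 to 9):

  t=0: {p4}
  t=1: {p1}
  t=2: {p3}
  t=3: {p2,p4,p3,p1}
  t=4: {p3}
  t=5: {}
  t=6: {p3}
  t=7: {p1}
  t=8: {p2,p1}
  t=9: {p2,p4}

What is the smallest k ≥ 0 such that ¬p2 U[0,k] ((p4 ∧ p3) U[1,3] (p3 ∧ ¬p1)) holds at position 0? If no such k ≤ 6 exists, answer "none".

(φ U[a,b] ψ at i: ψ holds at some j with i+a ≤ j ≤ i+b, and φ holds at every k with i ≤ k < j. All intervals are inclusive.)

3

Need earliest j ≥ 0 with ((p4 ∧ p3) U[1,3] (p3 ∧ ¬p1)), and ¬p2 at every k in [0,j-1].
  j=0: rhs fails.
  j=1: rhs fails.
  j=2: rhs fails.
  j=3: rhs holds; lhs holds on [0,2]. k = 3.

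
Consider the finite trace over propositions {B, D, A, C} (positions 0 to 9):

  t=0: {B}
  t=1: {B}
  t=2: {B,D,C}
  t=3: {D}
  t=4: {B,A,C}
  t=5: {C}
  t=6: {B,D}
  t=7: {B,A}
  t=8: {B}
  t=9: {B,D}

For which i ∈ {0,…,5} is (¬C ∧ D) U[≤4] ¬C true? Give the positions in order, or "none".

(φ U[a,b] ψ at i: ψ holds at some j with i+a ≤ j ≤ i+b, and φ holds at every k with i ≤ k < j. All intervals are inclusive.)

0, 1, 3

Evaluate at each i in [0,5]:
  i=0: ✓ (rhs at j=0)
  i=1: ✓ (rhs at j=1)
  i=2: ✗ (lhs fails at k=2 before rhs at j=3)
  i=3: ✓ (rhs at j=3)
  i=4: ✗ (lhs fails at k=4 before rhs at j=6)
  i=5: ✗ (lhs fails at k=5 before rhs at j=6)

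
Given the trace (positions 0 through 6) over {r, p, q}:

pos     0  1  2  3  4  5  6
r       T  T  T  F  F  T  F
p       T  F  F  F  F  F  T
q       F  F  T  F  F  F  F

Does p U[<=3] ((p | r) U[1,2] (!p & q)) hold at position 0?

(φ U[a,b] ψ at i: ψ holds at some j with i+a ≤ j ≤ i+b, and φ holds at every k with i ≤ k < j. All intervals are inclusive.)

Need some j in [0,3] with ((p | r) U[1,2] (!p & q)), and p at every k in [0,j-1].
  j=0: ((p | r) U[1,2] (!p & q)) holds; no prefix to check → satisfied.

Yes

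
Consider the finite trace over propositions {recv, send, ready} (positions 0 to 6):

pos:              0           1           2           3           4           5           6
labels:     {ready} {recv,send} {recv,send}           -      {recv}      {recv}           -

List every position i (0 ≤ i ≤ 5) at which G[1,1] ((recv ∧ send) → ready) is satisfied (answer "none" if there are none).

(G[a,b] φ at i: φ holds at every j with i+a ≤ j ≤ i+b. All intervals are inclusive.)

Evaluate at each i in [0,5]:
  i=0: ✗ (fails at j=1)
  i=1: ✗ (fails at j=2)
  i=2: ✓ (all of [3,3])
  i=3: ✓ (all of [4,4])
  i=4: ✓ (all of [5,5])
  i=5: ✓ (all of [6,6])

2, 3, 4, 5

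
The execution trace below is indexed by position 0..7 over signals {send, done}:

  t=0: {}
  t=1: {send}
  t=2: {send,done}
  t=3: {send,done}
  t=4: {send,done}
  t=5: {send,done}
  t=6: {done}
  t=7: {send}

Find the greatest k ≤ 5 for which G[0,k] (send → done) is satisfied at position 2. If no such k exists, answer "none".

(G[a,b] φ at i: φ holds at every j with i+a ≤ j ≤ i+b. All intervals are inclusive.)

4

(send → done) must hold from j=2 onward; find where it first fails.
  j=2: holds
  j=3: holds
  j=4: holds
  j=5: holds
  j=6: holds
  j=7: fails
Holds on [2,6], so largest k = 4.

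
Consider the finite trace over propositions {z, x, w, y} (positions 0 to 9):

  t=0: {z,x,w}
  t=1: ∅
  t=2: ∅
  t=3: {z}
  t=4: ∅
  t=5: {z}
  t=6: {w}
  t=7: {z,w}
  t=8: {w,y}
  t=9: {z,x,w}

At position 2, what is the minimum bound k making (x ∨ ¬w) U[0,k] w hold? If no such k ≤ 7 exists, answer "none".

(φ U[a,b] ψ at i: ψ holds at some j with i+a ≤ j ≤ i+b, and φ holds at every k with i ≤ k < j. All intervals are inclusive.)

Need earliest j ≥ 2 with w, and (x ∨ ¬w) at every k in [2,j-1].
  j=2: rhs fails.
  j=3: rhs fails.
  j=4: rhs fails.
  j=5: rhs fails.
  j=6: rhs holds; lhs holds on [2,5]. k = 4.

4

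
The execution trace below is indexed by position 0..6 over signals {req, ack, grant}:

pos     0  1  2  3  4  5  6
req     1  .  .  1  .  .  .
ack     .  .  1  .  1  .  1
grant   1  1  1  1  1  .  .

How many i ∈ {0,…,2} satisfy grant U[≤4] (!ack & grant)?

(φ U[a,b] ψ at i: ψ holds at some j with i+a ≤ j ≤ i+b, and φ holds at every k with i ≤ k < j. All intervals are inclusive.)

3

Evaluate at each i in [0,2]:
  i=0: ✓ (rhs at j=0)
  i=1: ✓ (rhs at j=1)
  i=2: ✓ (rhs at j=3; lhs holds on [2,2])
Positions where it holds: {0, 1, 2} → 3.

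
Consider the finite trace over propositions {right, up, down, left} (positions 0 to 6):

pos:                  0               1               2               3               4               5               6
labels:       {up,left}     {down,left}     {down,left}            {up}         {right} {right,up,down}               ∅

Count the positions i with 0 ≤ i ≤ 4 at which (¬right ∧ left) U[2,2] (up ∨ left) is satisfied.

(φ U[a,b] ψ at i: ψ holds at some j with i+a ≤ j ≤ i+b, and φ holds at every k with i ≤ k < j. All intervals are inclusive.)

2

Evaluate at each i in [0,4]:
  i=0: ✓ (rhs at j=2; lhs holds on [0,1])
  i=1: ✓ (rhs at j=3; lhs holds on [1,2])
  i=2: ✗ (no rhs in [4,4])
  i=3: ✗ (lhs fails at k=3 before rhs at j=5)
  i=4: ✗ (no rhs in [6,6])
Positions where it holds: {0, 1} → 2.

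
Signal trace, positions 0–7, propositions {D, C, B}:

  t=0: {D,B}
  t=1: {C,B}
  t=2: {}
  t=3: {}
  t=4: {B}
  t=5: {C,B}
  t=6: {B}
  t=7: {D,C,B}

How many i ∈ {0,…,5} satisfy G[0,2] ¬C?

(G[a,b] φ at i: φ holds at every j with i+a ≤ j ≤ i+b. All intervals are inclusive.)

1

Evaluate at each i in [0,5]:
  i=0: ✗ (fails at j=1)
  i=1: ✗ (fails at j=1)
  i=2: ✓ (all of [2,4])
  i=3: ✗ (fails at j=5)
  i=4: ✗ (fails at j=5)
  i=5: ✗ (fails at j=5)
Positions where it holds: {2} → 1.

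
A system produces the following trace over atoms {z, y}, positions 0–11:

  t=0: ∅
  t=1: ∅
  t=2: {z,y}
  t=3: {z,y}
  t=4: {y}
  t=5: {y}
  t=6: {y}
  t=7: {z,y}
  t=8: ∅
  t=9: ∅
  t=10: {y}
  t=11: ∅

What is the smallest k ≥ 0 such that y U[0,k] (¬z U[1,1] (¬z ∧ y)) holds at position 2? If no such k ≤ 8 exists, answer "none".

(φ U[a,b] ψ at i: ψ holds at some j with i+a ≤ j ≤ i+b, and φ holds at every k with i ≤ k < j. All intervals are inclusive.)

Need earliest j ≥ 2 with (¬z U[1,1] (¬z ∧ y)), and y at every k in [2,j-1].
  j=2: rhs fails.
  j=3: rhs fails.
  j=4: rhs holds; lhs holds on [2,3]. k = 2.

2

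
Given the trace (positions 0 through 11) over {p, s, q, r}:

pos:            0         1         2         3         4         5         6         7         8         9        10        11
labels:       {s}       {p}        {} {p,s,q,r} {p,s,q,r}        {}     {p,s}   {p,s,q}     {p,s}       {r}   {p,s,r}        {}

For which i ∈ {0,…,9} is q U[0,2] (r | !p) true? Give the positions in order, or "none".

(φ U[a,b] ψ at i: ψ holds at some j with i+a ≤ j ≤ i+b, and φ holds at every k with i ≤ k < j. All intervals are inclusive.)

0, 2, 3, 4, 5, 9

Evaluate at each i in [0,9]:
  i=0: ✓ (rhs at j=0)
  i=1: ✗ (lhs fails at k=1 before rhs at j=2)
  i=2: ✓ (rhs at j=2)
  i=3: ✓ (rhs at j=3)
  i=4: ✓ (rhs at j=4)
  i=5: ✓ (rhs at j=5)
  i=6: ✗ (no rhs in [6,8])
  i=7: ✗ (lhs fails at k=8 before rhs at j=9)
  i=8: ✗ (lhs fails at k=8 before rhs at j=9)
  i=9: ✓ (rhs at j=9)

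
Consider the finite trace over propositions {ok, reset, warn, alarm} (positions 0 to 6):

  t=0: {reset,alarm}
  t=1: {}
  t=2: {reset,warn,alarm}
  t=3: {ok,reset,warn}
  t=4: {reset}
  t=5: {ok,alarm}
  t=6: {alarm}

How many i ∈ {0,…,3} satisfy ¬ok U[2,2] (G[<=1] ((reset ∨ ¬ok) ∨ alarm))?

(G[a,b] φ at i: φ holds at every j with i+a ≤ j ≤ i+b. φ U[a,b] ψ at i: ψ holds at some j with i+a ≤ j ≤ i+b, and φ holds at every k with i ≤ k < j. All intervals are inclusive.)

Evaluate at each i in [0,3]:
  i=0: ✓ (rhs at j=2; lhs holds on [0,1])
  i=1: ✓ (rhs at j=3; lhs holds on [1,2])
  i=2: ✗ (lhs fails at k=3 before rhs at j=4)
  i=3: ✗ (lhs fails at k=3 before rhs at j=5)
Positions where it holds: {0, 1} → 2.

2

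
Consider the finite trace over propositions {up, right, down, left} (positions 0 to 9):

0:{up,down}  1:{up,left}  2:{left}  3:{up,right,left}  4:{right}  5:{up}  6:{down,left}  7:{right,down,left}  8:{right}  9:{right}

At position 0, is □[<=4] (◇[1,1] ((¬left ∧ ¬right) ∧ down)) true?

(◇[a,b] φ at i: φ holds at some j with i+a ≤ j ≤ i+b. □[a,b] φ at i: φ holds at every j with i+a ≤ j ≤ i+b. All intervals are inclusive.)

Does not hold

Check ◇[1,1] ((¬left ∧ ¬right) ∧ down) at every j in [0,4]:
  j=0: fails (none in [1,1])
  j=1: fails (none in [2,2])
  j=2: fails (none in [3,3])
  j=3: fails (none in [4,4])
  j=4: fails (none in [5,5])
Fails at j=0 → formula fails.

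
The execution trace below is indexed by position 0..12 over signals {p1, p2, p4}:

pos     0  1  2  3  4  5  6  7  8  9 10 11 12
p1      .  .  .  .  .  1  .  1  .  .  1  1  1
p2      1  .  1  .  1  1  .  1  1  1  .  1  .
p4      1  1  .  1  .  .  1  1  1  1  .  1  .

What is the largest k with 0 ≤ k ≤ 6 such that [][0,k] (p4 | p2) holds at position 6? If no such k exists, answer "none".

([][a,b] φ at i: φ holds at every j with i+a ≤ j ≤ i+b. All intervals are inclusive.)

(p4 | p2) must hold from j=6 onward; find where it first fails.
  j=6: holds
  j=7: holds
  j=8: holds
  j=9: holds
  j=10: fails
Holds on [6,9], so largest k = 3.

3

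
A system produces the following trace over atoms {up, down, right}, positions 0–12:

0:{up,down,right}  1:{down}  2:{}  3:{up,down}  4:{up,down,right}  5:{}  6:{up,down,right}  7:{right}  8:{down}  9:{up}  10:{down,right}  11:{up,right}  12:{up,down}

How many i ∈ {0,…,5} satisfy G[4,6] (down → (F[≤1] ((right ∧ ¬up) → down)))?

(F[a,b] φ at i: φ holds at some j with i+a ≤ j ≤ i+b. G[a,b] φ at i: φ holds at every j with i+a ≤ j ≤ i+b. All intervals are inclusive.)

6

Evaluate at each i in [0,5]:
  i=0: ✓ (all of [4,6])
  i=1: ✓ (all of [5,7])
  i=2: ✓ (all of [6,8])
  i=3: ✓ (all of [7,9])
  i=4: ✓ (all of [8,10])
  i=5: ✓ (all of [9,11])
Positions where it holds: {0, 1, 2, 3, 4, 5} → 6.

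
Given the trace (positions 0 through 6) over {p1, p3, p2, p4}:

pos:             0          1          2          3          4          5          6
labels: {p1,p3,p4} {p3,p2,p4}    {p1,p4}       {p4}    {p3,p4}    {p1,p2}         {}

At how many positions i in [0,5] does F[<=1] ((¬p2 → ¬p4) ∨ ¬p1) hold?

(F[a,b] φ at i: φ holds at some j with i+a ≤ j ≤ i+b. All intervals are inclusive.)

Evaluate at each i in [0,5]:
  i=0: ✓ (witness j=1)
  i=1: ✓ (witness j=1)
  i=2: ✓ (witness j=3)
  i=3: ✓ (witness j=3)
  i=4: ✓ (witness j=4)
  i=5: ✓ (witness j=5)
Positions where it holds: {0, 1, 2, 3, 4, 5} → 6.

6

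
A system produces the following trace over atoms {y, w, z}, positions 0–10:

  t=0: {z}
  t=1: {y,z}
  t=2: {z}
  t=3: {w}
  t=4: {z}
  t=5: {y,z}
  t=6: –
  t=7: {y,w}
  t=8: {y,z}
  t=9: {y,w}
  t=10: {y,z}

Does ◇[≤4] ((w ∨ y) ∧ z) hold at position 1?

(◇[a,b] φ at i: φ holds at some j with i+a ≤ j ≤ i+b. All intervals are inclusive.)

True

Check ((w ∨ y) ∧ z) at each j in [1,5]:
  j=1: true
  j=2: false
  j=3: false
  j=4: false
  j=5: true
Found at j=1 → formula holds.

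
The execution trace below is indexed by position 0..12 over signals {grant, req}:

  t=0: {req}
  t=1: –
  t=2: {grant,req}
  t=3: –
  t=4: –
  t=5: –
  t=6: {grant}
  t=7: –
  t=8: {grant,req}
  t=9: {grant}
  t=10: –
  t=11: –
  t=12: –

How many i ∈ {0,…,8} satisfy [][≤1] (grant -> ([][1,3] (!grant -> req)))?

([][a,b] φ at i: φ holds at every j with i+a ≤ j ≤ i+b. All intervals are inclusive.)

Evaluate at each i in [0,8]:
  i=0: ✓ (all of [0,1])
  i=1: ✗ (fails at j=2)
  i=2: ✗ (fails at j=2)
  i=3: ✓ (all of [3,4])
  i=4: ✓ (all of [4,5])
  i=5: ✗ (fails at j=6)
  i=6: ✗ (fails at j=6)
  i=7: ✗ (fails at j=8)
  i=8: ✗ (fails at j=8)
Positions where it holds: {0, 3, 4} → 3.

3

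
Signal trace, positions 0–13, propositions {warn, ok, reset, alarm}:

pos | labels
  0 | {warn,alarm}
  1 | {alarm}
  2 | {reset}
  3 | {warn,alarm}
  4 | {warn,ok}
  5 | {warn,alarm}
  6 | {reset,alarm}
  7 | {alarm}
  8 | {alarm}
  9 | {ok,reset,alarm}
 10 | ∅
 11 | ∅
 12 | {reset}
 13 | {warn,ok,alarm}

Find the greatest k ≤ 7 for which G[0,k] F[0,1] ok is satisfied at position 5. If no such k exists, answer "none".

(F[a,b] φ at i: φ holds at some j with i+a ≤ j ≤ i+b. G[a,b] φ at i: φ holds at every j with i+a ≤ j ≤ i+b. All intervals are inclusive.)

F[0,1] ok must hold from j=5 onward; find where it first fails.
  j=5: fails → no k works.

none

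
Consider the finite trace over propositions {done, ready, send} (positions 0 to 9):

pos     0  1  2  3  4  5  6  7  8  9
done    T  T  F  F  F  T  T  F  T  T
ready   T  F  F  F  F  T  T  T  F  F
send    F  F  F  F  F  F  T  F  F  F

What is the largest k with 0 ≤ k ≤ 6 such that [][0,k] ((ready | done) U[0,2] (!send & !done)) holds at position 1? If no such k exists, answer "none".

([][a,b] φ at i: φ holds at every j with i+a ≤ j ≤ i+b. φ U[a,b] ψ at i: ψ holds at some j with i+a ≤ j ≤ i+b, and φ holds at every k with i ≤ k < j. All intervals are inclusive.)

((ready | done) U[0,2] (!send & !done)) must hold from j=1 onward; find where it first fails.
  j=1: holds
  j=2: holds
  j=3: holds
  j=4: holds
  j=5: holds
  j=6: holds
  j=7: holds
Holds through j=7; largest k = 6.

6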